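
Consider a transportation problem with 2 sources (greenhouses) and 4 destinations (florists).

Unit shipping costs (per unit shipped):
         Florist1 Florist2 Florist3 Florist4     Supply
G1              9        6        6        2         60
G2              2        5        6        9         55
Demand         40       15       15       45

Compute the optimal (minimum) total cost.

A cheapest plan:
  G1→Florist3: 15 bunches
  G1→Florist4: 45 bunches
  G2→Florist1: 40 bunches
  G2→Florist2: 15 bunches
Total cost = 335.
(Supply check: G1 ships 60; G2 ships 55.)

335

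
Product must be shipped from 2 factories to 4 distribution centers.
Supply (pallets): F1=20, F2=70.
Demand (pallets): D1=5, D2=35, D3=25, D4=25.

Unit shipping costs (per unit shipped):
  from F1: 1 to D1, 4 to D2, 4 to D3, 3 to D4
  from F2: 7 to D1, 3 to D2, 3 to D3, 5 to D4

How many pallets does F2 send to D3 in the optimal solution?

Solving gives:
  F1 to D1: 5 × 1 = 5
  F1 to D4: 15 × 3 = 45
  F2 to D2: 35 × 3 = 105
  F2 to D3: 25 × 3 = 75
  F2 to D4: 10 × 5 = 50
Total cost = 280.
So F2→D3 carries 25 pallets.

25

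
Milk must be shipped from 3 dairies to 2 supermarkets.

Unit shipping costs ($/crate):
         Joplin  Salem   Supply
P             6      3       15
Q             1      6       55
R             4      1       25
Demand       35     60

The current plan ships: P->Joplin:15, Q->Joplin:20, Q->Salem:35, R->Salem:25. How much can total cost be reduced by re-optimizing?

Current plan cost = 15·6 + 20·1 + 35·6 + 25·1 = $345.
Optimal plan:
  P to Salem: 15 × $3 = $45
  Q to Joplin: 35 × $1 = $35
  Q to Salem: 20 × $6 = $120
  R to Salem: 25 × $1 = $25
Optimal cost = $225.
Saving = 345 − 225 = $120.

120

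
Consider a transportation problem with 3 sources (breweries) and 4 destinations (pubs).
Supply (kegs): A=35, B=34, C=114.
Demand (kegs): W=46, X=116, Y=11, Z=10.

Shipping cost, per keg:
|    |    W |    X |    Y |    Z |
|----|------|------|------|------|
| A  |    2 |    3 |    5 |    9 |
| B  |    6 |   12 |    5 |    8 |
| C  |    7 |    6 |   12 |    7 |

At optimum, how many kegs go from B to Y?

Optimal shipments:
  A–W: 23 × 2 = 46
  A–X: 12 × 3 = 36
  B–W: 23 × 6 = 138
  B–Y: 11 × 5 = 55
  C–X: 104 × 6 = 624
  C–Z: 10 × 7 = 70
Total cost = 969.
So B→Y carries 11 kegs.

11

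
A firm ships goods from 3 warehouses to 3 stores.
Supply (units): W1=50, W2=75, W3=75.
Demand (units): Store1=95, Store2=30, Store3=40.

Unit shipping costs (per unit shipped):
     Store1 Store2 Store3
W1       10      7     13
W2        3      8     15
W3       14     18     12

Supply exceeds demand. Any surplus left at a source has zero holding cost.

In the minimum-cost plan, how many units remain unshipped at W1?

Minimum-cost shipments:
  W1 to Store1: 20 × 10 = 200
  W1 to Store2: 30 × 7 = 210
  W2 to Store1: 75 × 3 = 225
  W3 to Store3: 40 × 12 = 480
Total cost = 1115.
W1 ships 50 of its 50, leaving 0.

0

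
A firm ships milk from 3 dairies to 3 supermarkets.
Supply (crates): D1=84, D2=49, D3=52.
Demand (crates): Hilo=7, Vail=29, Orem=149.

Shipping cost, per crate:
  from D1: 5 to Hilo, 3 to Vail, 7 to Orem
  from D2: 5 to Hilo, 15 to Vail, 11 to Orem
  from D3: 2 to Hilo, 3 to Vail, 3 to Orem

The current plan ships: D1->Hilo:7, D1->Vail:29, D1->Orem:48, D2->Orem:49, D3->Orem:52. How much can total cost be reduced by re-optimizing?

28

Current plan cost = 7·5 + 29·3 + 48·7 + 49·11 + 52·3 = 1153.
Optimal plan:
  D1 to Vail: 29 × 3 = 87
  D1 to Orem: 55 × 7 = 385
  D2 to Hilo: 7 × 5 = 35
  D2 to Orem: 42 × 11 = 462
  D3 to Orem: 52 × 3 = 156
Optimal cost = 1125.
Saving = 1153 − 1125 = 28.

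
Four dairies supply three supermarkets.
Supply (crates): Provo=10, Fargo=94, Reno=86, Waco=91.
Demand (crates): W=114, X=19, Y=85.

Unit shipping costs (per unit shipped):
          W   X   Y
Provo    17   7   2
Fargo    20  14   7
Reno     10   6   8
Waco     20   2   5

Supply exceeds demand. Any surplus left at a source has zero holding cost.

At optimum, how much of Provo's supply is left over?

Minimum-cost shipments:
  Provo to Y: 10 crates
  Fargo to W: 28 crates
  Fargo to Y: 3 crates
  Reno to W: 86 crates
  Waco to X: 19 crates
  Waco to Y: 72 crates
Total cost = 1859.
Provo ships 10 of its 10, leaving 0.

0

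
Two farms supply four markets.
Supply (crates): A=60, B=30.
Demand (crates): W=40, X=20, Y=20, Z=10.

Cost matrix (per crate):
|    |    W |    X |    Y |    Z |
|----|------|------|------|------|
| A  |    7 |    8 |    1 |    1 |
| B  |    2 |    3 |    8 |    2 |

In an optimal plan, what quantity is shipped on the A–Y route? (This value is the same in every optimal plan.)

20

Solving gives:
  A->W: 10 crates
  A->X: 20 crates
  A->Y: 20 crates
  A->Z: 10 crates
  B->W: 30 crates
Total cost = 320.
So A→Y carries 20 crates.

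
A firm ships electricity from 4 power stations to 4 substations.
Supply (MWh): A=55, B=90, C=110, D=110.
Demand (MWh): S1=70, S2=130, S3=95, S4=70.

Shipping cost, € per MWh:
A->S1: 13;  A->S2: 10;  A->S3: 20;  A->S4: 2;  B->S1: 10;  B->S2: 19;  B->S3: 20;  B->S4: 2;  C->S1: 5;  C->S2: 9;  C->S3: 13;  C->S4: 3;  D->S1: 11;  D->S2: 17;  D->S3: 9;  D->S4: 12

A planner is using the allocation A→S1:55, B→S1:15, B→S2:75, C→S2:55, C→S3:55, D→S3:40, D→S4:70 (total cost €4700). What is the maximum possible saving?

Current plan cost = 55·13 + 15·10 + 75·19 + 55·9 + 55·13 + 40·9 + 70·12 = €4700.
Optimal plan:
  A to S2: 55 MWh
  B to S1: 20 MWh
  B to S4: 70 MWh
  C to S1: 35 MWh
  C to S2: 75 MWh
  D to S1: 15 MWh
  D to S3: 95 MWh
Optimal cost = €2760.
Saving = 4700 − 2760 = €1940.

1940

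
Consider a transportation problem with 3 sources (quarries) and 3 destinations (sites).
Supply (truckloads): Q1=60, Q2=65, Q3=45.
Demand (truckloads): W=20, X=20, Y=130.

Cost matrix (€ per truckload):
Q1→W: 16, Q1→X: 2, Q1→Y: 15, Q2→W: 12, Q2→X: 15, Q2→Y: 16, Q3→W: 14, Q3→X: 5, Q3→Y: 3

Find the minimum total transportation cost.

1735

A cheapest plan:
  Q1→X: 20 × €2 = €40
  Q1→Y: 40 × €15 = €600
  Q2→W: 20 × €12 = €240
  Q2→Y: 45 × €16 = €720
  Q3→Y: 45 × €3 = €135
Total = 40 + 600 + 240 + 720 + 135 = €1735.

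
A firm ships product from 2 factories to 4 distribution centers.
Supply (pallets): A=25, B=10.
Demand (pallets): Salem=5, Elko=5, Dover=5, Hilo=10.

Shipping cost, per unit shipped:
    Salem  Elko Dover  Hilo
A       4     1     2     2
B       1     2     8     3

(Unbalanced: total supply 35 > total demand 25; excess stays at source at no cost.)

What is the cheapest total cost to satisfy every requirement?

One minimum-cost allocation:
  A–Elko: 5 pallets
  A–Dover: 5 pallets
  A–Hilo: 10 pallets
  B–Salem: 5 pallets
Total cost = 40.

40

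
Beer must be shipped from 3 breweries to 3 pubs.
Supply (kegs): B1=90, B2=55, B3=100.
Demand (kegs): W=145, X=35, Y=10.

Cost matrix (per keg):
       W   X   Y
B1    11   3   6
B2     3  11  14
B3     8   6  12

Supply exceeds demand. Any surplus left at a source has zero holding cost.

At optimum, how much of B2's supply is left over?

0

An optimal plan:
  B1–X: 35 × 3 = 105
  B1–Y: 10 × 6 = 60
  B2–W: 55 × 3 = 165
  B3–W: 90 × 8 = 720
Total cost = 1050.
B2 ships 55 of its 55, leaving 0.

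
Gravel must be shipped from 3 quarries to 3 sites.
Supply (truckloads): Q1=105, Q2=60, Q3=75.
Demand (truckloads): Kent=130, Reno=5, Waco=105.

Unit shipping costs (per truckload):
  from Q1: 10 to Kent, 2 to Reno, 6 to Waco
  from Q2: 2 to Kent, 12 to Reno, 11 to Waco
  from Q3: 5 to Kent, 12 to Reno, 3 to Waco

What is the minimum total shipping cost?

1095

A cheapest plan:
  Q1→Reno: 5 × 2 = 10
  Q1→Waco: 100 × 6 = 600
  Q2→Kent: 60 × 2 = 120
  Q3→Kent: 70 × 5 = 350
  Q3→Waco: 5 × 3 = 15
Total = 10 + 600 + 120 + 350 + 15 = 1095.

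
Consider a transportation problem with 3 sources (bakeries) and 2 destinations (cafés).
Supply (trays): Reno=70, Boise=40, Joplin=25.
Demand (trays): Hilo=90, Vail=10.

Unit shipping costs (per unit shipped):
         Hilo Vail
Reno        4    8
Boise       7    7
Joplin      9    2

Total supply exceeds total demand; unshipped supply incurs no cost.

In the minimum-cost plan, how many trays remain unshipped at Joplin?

An optimal plan:
  Reno→Hilo: 70 × 4 = 280
  Boise→Hilo: 20 × 7 = 140
  Joplin→Vail: 10 × 2 = 20
Total cost = 440.
Joplin ships 10 of its 25, leaving 15.

15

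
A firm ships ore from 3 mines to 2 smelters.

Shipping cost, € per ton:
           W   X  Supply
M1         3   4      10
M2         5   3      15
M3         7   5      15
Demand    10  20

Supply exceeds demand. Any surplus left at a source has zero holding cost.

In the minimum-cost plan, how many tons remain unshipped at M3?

An optimal plan:
  M1->W: 10 × €3 = €30
  M2->X: 15 × €3 = €45
  M3->X: 5 × €5 = €25
Total cost = €100.
M3 ships 5 of its 15, leaving 10.

10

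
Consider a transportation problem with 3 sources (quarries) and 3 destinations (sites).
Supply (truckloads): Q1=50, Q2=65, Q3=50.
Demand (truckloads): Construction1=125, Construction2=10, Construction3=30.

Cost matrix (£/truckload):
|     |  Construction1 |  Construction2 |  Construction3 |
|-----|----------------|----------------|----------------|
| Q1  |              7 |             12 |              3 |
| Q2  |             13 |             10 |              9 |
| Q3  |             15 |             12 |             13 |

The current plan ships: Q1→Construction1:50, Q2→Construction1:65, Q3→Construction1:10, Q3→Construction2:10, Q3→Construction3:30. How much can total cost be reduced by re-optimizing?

60

Current plan cost = 50·7 + 65·13 + 10·15 + 10·12 + 30·13 = £1855.
Optimal plan:
  Q1→Construction1: 20 × £7 = £140
  Q1→Construction3: 30 × £3 = £90
  Q2→Construction1: 65 × £13 = £845
  Q3→Construction1: 40 × £15 = £600
  Q3→Construction2: 10 × £12 = £120
Optimal cost = £1795.
Saving = 1855 − 1795 = £60.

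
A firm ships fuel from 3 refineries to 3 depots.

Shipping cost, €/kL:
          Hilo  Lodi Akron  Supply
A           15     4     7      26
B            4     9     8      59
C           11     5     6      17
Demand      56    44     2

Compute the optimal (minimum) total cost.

An optimal shipping plan:
  A to Lodi: 26 × €4 = €104
  B to Hilo: 56 × €4 = €224
  B to Lodi: 1 × €9 = €9
  B to Akron: 2 × €8 = €16
  C to Lodi: 17 × €5 = €85
Total = 104 + 224 + 9 + 16 + 85 = €438.
(Supply check: A ships 26; B ships 59; C ships 17.)

438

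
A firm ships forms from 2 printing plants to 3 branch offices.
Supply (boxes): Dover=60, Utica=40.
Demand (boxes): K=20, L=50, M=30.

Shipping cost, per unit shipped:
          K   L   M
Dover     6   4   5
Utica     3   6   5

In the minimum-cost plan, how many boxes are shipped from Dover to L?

50

Optimal shipments:
  Dover→L: 50 × 4 = 200
  Dover→M: 10 × 5 = 50
  Utica→K: 20 × 3 = 60
  Utica→M: 20 × 5 = 100
Total cost = 410.
So Dover→L carries 50 boxes.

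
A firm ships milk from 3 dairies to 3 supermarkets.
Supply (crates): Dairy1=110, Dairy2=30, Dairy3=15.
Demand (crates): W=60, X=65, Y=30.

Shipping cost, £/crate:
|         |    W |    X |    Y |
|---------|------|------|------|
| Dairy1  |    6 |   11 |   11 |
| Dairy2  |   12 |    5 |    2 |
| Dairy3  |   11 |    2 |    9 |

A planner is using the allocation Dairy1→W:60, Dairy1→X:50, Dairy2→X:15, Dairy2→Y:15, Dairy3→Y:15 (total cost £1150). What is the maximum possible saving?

Current plan cost = 60·6 + 50·11 + 15·5 + 15·2 + 15·9 = £1150.
Optimal plan:
  Dairy1 to W: 60 × £6 = £360
  Dairy1 to X: 50 × £11 = £550
  Dairy2 to Y: 30 × £2 = £60
  Dairy3 to X: 15 × £2 = £30
Optimal cost = £1000.
Saving = 1150 − 1000 = £150.

150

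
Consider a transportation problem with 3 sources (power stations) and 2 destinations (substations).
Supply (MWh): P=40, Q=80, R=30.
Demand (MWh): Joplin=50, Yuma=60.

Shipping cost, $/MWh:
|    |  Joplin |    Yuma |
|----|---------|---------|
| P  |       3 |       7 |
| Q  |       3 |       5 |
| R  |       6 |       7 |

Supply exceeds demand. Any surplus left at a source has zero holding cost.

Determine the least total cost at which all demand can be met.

450

One minimum-cost allocation:
  P→Joplin: 30 × $3 = $90
  Q→Joplin: 20 × $3 = $60
  Q→Yuma: 60 × $5 = $300
Total = 90 + 60 + 300 = $450.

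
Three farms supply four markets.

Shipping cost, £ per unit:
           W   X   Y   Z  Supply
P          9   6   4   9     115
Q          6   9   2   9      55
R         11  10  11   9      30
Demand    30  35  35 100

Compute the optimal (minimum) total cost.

1380

One minimum-cost allocation:
  P–X: 35 × £6 = £210
  P–Y: 10 × £4 = £40
  P–Z: 70 × £9 = £630
  Q–W: 30 × £6 = £180
  Q–Y: 25 × £2 = £50
  R–Z: 30 × £9 = £270
Total = 210 + 40 + 630 + 180 + 50 + 270 = £1380.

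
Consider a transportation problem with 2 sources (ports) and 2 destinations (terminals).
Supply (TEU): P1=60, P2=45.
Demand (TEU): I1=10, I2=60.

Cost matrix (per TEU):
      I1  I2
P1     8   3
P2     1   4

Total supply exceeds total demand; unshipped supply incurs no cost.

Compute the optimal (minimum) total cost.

An optimal shipping plan:
  P1→I2: 60 × 3 = 180
  P2→I1: 10 × 1 = 10
Total = 180 + 10 = 190.
(Supply check: P1 ships 60; P2 ships 10.)

190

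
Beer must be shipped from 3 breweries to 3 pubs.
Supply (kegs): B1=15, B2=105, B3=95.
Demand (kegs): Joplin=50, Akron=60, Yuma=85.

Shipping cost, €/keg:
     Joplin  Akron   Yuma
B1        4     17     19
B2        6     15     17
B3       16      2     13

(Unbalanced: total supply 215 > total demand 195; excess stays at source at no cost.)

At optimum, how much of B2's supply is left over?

An optimal plan:
  B1 to Joplin: 15 × €4 = €60
  B2 to Joplin: 35 × €6 = €210
  B2 to Yuma: 50 × €17 = €850
  B3 to Akron: 60 × €2 = €120
  B3 to Yuma: 35 × €13 = €455
Total cost = €1695.
B2 ships 85 of its 105, leaving 20.

20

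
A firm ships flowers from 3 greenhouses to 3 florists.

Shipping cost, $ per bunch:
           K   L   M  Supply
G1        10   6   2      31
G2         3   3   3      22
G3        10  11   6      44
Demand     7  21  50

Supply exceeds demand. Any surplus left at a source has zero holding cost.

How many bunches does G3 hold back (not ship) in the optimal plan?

19

An optimal plan:
  G1->L: 6 bunches
  G1->M: 25 bunches
  G2->K: 7 bunches
  G2->L: 15 bunches
  G3->M: 25 bunches
Total cost = $302.
G3 ships 25 of its 44, leaving 19.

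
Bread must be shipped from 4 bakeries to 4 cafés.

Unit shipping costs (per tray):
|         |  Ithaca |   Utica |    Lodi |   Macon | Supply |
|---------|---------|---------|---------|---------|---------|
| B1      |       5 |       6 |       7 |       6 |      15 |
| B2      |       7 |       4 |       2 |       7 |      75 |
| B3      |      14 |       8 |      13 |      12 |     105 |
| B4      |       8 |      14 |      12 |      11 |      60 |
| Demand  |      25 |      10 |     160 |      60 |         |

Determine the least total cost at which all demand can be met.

Optimal allocation:
  B1–Macon: 15 trays
  B2–Lodi: 75 trays
  B3–Utica: 10 trays
  B3–Lodi: 85 trays
  B3–Macon: 10 trays
  B4–Ithaca: 25 trays
  B4–Macon: 35 trays
Total cost = 2130.

2130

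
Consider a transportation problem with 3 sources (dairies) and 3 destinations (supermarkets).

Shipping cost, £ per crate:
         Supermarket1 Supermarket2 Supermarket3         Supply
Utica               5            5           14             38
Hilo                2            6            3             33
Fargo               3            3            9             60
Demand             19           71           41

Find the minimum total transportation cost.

517

One minimum-cost allocation:
  Utica→Supermarket2: 38 × £5 = £190
  Hilo→Supermarket3: 33 × £3 = £99
  Fargo→Supermarket1: 19 × £3 = £57
  Fargo→Supermarket2: 33 × £3 = £99
  Fargo→Supermarket3: 8 × £9 = £72
Total = 190 + 99 + 57 + 99 + 72 = £517.
(Supply check: Utica ships 38; Hilo ships 33; Fargo ships 60.)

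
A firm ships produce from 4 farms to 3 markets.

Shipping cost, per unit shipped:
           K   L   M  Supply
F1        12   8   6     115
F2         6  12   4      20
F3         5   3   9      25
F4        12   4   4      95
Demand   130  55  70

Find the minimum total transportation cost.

An optimal shipping plan:
  F1→K: 85 × 12 = 1020
  F1→M: 30 × 6 = 180
  F2→K: 20 × 6 = 120
  F3→K: 25 × 5 = 125
  F4→L: 55 × 4 = 220
  F4→M: 40 × 4 = 160
Total = 1020 + 180 + 120 + 125 + 220 + 160 = 1825.
(Supply check: F1 ships 115; F2 ships 20; F3 ships 25; F4 ships 95.)

1825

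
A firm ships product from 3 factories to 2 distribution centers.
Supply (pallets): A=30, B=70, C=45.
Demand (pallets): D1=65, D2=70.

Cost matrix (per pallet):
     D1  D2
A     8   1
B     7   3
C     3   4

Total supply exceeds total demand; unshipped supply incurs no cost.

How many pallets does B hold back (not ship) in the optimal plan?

Minimum-cost shipments:
  A to D2: 30 × 1 = 30
  B to D1: 20 × 7 = 140
  B to D2: 40 × 3 = 120
  C to D1: 45 × 3 = 135
Total cost = 425.
B ships 60 of its 70, leaving 10.

10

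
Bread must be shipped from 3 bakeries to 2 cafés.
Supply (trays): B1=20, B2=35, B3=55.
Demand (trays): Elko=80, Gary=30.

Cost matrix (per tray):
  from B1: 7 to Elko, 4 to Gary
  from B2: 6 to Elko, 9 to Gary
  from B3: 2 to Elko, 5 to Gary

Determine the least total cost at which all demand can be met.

430

An optimal shipping plan:
  B1–Gary: 20 × 4 = 80
  B2–Elko: 25 × 6 = 150
  B2–Gary: 10 × 9 = 90
  B3–Elko: 55 × 2 = 110
Total = 80 + 150 + 90 + 110 = 430.
(Supply check: B1 ships 20; B2 ships 35; B3 ships 55.)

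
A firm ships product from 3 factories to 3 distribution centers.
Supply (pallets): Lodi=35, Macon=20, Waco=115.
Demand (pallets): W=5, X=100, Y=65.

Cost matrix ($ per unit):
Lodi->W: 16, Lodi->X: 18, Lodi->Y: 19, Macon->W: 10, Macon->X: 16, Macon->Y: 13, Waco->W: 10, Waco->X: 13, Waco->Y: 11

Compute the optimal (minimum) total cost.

2270

One minimum-cost allocation:
  Lodi→X: 35 × $18 = $630
  Macon→W: 5 × $10 = $50
  Macon→Y: 15 × $13 = $195
  Waco→X: 65 × $13 = $845
  Waco→Y: 50 × $11 = $550
Total = 630 + 50 + 195 + 845 + 550 = $2270.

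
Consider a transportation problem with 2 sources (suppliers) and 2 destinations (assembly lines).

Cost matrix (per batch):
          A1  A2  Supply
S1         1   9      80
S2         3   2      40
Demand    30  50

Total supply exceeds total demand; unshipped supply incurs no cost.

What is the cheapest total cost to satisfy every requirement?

200

One minimum-cost allocation:
  S1->A1: 30 batches
  S1->A2: 10 batches
  S2->A2: 40 batches
Total cost = 200.
(Supply check: S1 ships 40; S2 ships 40.)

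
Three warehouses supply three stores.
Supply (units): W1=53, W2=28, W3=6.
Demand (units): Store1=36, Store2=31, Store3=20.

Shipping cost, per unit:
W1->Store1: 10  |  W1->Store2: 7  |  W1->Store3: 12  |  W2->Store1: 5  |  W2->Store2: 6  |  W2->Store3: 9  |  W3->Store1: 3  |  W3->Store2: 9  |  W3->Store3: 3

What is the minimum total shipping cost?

A cheapest plan:
  W1 to Store1: 8 × 10 = 80
  W1 to Store2: 31 × 7 = 217
  W1 to Store3: 14 × 12 = 168
  W2 to Store1: 28 × 5 = 140
  W3 to Store3: 6 × 3 = 18
Total = 80 + 217 + 168 + 140 + 18 = 623.

623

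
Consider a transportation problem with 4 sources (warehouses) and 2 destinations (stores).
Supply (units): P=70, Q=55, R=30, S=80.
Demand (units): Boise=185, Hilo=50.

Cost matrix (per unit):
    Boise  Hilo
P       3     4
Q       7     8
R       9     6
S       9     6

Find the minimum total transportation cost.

1435

Optimal allocation:
  P to Boise: 70 × 3 = 210
  Q to Boise: 55 × 7 = 385
  R to Boise: 30 × 9 = 270
  S to Boise: 30 × 9 = 270
  S to Hilo: 50 × 6 = 300
Total = 210 + 385 + 270 + 270 + 300 = 1435.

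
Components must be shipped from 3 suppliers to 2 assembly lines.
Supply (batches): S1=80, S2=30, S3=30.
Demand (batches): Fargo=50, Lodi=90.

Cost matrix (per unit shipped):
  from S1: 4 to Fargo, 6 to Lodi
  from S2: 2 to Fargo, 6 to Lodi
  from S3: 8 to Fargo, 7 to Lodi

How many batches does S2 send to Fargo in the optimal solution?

Optimal shipments:
  S1–Fargo: 20 batches
  S1–Lodi: 60 batches
  S2–Fargo: 30 batches
  S3–Lodi: 30 batches
Total cost = 710.
So S2→Fargo carries 30 batches.

30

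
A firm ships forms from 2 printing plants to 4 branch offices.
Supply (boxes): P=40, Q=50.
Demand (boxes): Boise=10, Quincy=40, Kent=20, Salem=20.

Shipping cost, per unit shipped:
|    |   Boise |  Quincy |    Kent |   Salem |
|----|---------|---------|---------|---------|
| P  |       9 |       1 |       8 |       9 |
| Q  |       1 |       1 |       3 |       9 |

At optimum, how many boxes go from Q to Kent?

Solving gives:
  P–Quincy: 40 × 1 = 40
  Q–Boise: 10 × 1 = 10
  Q–Kent: 20 × 3 = 60
  Q–Salem: 20 × 9 = 180
Total cost = 290.
So Q→Kent carries 20 boxes.

20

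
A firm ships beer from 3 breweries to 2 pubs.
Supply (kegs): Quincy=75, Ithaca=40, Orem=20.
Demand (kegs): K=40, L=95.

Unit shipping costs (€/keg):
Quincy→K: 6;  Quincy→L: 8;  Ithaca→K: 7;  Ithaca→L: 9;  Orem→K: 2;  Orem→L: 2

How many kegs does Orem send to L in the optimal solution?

The minimum-cost plan:
  Quincy to K: 40 × €6 = €240
  Quincy to L: 35 × €8 = €280
  Ithaca to L: 40 × €9 = €360
  Orem to L: 20 × €2 = €40
Total cost = €920.
So Orem→L carries 20 kegs.

20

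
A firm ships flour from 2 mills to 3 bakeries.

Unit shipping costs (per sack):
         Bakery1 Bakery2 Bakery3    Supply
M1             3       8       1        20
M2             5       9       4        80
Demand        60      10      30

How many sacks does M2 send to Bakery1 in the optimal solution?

60

Solving gives:
  M1–Bakery3: 20 × 1 = 20
  M2–Bakery1: 60 × 5 = 300
  M2–Bakery2: 10 × 9 = 90
  M2–Bakery3: 10 × 4 = 40
Total cost = 450.
So M2→Bakery1 carries 60 sacks.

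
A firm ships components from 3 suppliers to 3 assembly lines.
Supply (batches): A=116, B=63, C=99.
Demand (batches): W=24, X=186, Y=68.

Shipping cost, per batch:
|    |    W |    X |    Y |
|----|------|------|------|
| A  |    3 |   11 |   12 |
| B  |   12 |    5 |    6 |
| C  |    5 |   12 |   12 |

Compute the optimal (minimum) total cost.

2587

One minimum-cost allocation:
  A→W: 24 × 3 = 72
  A→X: 92 × 11 = 1012
  B→X: 63 × 5 = 315
  C→X: 31 × 12 = 372
  C→Y: 68 × 12 = 816
Total = 72 + 1012 + 315 + 372 + 816 = 2587.
(Supply check: A ships 116; B ships 63; C ships 99.)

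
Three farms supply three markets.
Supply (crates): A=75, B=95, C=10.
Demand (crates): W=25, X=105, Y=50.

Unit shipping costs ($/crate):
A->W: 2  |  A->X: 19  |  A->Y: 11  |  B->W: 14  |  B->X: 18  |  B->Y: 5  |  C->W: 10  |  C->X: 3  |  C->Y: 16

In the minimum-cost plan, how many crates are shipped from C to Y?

0

Optimal shipments:
  A–W: 25 × $2 = $50
  A–X: 50 × $19 = $950
  B–X: 45 × $18 = $810
  B–Y: 50 × $5 = $250
  C–X: 10 × $3 = $30
Total cost = $2090.
The route C→Y is not used.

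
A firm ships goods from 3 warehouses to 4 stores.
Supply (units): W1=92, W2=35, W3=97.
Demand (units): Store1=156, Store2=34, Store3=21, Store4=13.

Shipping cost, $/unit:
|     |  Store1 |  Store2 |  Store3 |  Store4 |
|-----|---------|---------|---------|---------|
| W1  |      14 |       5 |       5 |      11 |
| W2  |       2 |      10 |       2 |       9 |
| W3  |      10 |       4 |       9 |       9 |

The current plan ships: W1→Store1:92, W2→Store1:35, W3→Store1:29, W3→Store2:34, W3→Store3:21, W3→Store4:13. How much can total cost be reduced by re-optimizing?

Current plan cost = 92·14 + 35·2 + 29·10 + 34·4 + 21·9 + 13·9 = $2090.
Optimal plan:
  W1→Store1: 24 × $14 = $336
  W1→Store2: 34 × $5 = $170
  W1→Store3: 21 × $5 = $105
  W1→Store4: 13 × $11 = $143
  W2→Store1: 35 × $2 = $70
  W3→Store1: 97 × $10 = $970
Optimal cost = $1794.
Saving = 2090 − 1794 = $296.

296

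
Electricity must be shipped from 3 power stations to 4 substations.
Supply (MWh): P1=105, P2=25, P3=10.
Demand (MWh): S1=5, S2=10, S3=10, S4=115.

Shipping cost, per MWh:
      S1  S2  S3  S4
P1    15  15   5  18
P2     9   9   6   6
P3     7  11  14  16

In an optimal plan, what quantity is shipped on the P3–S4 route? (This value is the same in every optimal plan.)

0

Solving gives:
  P1–S2: 5 × 15 = 75
  P1–S3: 10 × 5 = 50
  P1–S4: 90 × 18 = 1620
  P2–S4: 25 × 6 = 150
  P3–S1: 5 × 7 = 35
  P3–S2: 5 × 11 = 55
Total cost = 1985.
The route P3→S4 is not used.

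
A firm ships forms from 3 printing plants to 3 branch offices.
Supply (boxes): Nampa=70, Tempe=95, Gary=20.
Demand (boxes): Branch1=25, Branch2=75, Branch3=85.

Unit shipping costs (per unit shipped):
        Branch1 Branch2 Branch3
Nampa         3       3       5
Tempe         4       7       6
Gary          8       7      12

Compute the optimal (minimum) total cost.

900

Optimal allocation:
  Nampa to Branch2: 55 × 3 = 165
  Nampa to Branch3: 15 × 5 = 75
  Tempe to Branch1: 25 × 4 = 100
  Tempe to Branch3: 70 × 6 = 420
  Gary to Branch2: 20 × 7 = 140
Total = 165 + 75 + 100 + 420 + 140 = 900.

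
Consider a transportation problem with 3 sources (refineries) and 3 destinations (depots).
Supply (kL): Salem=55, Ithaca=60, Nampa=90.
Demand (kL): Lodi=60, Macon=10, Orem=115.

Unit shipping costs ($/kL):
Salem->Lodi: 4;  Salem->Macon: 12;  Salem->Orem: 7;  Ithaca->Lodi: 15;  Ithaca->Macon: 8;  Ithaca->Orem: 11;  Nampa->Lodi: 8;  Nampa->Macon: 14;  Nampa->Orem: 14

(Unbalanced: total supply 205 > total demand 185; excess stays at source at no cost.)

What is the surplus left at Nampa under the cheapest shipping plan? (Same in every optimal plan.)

An optimal plan:
  Salem–Orem: 55 kL
  Ithaca–Macon: 10 kL
  Ithaca–Orem: 50 kL
  Nampa–Lodi: 60 kL
  Nampa–Orem: 10 kL
Total cost = $1635.
Nampa ships 70 of its 90, leaving 20.

20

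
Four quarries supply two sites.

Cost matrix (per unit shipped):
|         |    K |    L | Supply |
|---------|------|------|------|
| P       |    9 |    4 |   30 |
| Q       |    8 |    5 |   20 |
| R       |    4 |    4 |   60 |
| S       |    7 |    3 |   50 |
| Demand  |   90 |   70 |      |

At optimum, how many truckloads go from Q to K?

20

The minimum-cost plan:
  P->L: 30 × 4 = 120
  Q->K: 20 × 8 = 160
  R->K: 60 × 4 = 240
  S->K: 10 × 7 = 70
  S->L: 40 × 3 = 120
Total cost = 710.
So Q→K carries 20 truckloads.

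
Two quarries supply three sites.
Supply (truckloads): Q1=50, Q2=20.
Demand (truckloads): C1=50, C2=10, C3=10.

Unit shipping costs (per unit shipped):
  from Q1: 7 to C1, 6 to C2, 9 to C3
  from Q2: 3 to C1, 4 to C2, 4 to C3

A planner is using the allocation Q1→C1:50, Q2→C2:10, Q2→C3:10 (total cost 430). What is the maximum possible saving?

20

Current plan cost = 50·7 + 10·4 + 10·4 = 430.
Optimal plan:
  Q1->C1: 40 × 7 = 280
  Q1->C2: 10 × 6 = 60
  Q2->C1: 10 × 3 = 30
  Q2->C3: 10 × 4 = 40
Optimal cost = 410.
Saving = 430 − 410 = 20.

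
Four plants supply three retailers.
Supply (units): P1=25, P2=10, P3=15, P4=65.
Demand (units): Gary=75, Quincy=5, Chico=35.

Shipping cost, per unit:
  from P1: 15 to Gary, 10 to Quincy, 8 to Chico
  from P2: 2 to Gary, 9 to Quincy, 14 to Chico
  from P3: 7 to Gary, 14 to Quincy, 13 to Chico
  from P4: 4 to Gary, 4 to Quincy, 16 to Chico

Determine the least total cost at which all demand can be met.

645

One minimum-cost allocation:
  P1→Chico: 25 units
  P2→Gary: 10 units
  P3→Gary: 5 units
  P3→Chico: 10 units
  P4→Gary: 60 units
  P4→Quincy: 5 units
Total cost = 645.
(Supply check: P1 ships 25; P2 ships 10; P3 ships 15; P4 ships 65.)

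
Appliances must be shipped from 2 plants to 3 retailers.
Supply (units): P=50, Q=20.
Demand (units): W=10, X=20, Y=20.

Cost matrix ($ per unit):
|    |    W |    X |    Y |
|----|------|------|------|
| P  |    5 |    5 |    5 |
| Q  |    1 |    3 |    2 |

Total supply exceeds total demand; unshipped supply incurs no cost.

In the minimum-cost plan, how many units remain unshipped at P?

20

Minimum-cost shipments:
  P to X: 20 × $5 = $100
  P to Y: 10 × $5 = $50
  Q to W: 10 × $1 = $10
  Q to Y: 10 × $2 = $20
Total cost = $180.
P ships 30 of its 50, leaving 20.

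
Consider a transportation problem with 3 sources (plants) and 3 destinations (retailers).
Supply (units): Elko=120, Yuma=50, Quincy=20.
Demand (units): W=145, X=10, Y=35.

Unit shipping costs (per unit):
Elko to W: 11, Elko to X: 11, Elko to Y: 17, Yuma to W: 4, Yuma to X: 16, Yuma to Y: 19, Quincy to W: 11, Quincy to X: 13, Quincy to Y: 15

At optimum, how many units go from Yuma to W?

50

Solving gives:
  Elko to W: 95 × 11 = 1045
  Elko to X: 10 × 11 = 110
  Elko to Y: 15 × 17 = 255
  Yuma to W: 50 × 4 = 200
  Quincy to Y: 20 × 15 = 300
Total cost = 1910.
So Yuma→W carries 50 units.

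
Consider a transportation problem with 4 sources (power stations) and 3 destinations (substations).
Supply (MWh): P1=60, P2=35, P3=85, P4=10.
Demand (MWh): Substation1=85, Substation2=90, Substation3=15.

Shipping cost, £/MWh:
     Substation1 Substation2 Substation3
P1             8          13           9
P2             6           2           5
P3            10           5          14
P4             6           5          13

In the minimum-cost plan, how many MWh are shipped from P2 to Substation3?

15

Optimal shipments:
  P1→Substation1: 60 MWh
  P2→Substation1: 15 MWh
  P2→Substation2: 5 MWh
  P2→Substation3: 15 MWh
  P3→Substation2: 85 MWh
  P4→Substation1: 10 MWh
Total cost = £1140.
So P2→Substation3 carries 15 MWh.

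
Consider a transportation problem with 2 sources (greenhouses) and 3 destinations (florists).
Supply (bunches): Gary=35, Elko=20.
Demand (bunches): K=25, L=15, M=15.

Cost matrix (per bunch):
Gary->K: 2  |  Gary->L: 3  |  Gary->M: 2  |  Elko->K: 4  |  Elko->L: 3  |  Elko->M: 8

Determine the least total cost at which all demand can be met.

135

One minimum-cost allocation:
  Gary–K: 20 × 2 = 40
  Gary–M: 15 × 2 = 30
  Elko–K: 5 × 4 = 20
  Elko–L: 15 × 3 = 45
Total = 40 + 30 + 20 + 45 = 135.
(Supply check: Gary ships 35; Elko ships 20.)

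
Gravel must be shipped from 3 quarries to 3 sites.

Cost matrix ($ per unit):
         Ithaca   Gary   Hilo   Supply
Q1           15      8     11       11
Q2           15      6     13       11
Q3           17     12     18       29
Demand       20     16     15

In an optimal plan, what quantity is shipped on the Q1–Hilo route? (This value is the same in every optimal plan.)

11

Optimal shipments:
  Q1–Hilo: 11 truckloads
  Q2–Gary: 11 truckloads
  Q3–Ithaca: 20 truckloads
  Q3–Gary: 5 truckloads
  Q3–Hilo: 4 truckloads
Total cost = $659.
So Q1→Hilo carries 11 truckloads.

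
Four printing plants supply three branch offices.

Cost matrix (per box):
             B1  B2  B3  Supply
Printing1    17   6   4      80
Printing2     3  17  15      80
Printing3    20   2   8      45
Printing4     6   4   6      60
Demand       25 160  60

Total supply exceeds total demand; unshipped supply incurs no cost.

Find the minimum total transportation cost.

A cheapest plan:
  Printing1–B2: 55 boxes
  Printing1–B3: 25 boxes
  Printing2–B1: 25 boxes
  Printing2–B3: 35 boxes
  Printing3–B2: 45 boxes
  Printing4–B2: 60 boxes
Total cost = 1360.

1360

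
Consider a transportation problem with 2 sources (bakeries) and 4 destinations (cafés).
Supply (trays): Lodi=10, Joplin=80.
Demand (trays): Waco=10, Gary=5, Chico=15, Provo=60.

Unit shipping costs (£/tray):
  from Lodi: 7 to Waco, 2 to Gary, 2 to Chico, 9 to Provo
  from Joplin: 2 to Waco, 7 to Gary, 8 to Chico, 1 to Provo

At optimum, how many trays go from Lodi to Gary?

0

Optimal shipments:
  Lodi→Chico: 10 × £2 = £20
  Joplin→Waco: 10 × £2 = £20
  Joplin→Gary: 5 × £7 = £35
  Joplin→Chico: 5 × £8 = £40
  Joplin→Provo: 60 × £1 = £60
Total cost = £175.
The route Lodi→Gary is not used.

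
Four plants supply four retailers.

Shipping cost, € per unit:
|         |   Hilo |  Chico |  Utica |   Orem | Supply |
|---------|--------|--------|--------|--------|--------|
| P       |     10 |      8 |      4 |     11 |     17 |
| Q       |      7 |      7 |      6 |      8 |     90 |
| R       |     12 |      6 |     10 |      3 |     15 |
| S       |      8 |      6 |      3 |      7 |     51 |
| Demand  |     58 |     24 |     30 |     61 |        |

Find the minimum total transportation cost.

An optimal shipping plan:
  P→Utica: 17 units
  Q→Hilo: 58 units
  Q→Orem: 32 units
  R→Orem: 15 units
  S→Chico: 24 units
  S→Utica: 13 units
  S→Orem: 14 units
Total cost = €1056.

1056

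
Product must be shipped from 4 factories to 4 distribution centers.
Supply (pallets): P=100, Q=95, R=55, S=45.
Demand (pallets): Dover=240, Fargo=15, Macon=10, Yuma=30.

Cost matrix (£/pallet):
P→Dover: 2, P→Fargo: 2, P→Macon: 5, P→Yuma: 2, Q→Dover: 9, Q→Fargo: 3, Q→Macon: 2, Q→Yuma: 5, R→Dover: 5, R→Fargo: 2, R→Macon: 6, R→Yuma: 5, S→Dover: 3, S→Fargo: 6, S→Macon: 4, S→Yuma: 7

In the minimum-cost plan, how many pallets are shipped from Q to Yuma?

30

Solving gives:
  P->Dover: 100 × £2 = £200
  Q->Dover: 40 × £9 = £360
  Q->Fargo: 15 × £3 = £45
  Q->Macon: 10 × £2 = £20
  Q->Yuma: 30 × £5 = £150
  R->Dover: 55 × £5 = £275
  S->Dover: 45 × £3 = £135
Total cost = £1185.
So Q→Yuma carries 30 pallets.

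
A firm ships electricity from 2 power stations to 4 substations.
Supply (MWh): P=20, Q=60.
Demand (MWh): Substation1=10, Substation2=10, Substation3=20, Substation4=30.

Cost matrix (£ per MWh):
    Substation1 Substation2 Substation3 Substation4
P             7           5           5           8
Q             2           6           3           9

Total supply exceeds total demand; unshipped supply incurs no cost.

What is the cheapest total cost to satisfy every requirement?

A cheapest plan:
  P→Substation4: 20 MWh
  Q→Substation1: 10 MWh
  Q→Substation2: 10 MWh
  Q→Substation3: 20 MWh
  Q→Substation4: 10 MWh
Total cost = £390.

390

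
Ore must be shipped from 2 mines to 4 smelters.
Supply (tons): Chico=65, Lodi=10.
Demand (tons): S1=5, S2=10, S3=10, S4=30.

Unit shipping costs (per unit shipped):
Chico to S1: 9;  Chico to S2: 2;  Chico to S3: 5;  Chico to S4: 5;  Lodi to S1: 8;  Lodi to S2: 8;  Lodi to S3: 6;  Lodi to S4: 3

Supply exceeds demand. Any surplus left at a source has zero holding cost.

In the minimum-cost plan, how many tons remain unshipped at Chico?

An optimal plan:
  Chico to S1: 5 tons
  Chico to S2: 10 tons
  Chico to S3: 10 tons
  Chico to S4: 20 tons
  Lodi to S4: 10 tons
Total cost = 245.
Chico ships 45 of its 65, leaving 20.

20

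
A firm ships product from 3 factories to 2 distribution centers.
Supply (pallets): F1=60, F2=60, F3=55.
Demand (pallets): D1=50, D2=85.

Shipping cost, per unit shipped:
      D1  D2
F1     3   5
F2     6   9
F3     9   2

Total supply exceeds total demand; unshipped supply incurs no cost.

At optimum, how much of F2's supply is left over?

Minimum-cost shipments:
  F1–D1: 30 × 3 = 90
  F1–D2: 30 × 5 = 150
  F2–D1: 20 × 6 = 120
  F3–D2: 55 × 2 = 110
Total cost = 470.
F2 ships 20 of its 60, leaving 40.

40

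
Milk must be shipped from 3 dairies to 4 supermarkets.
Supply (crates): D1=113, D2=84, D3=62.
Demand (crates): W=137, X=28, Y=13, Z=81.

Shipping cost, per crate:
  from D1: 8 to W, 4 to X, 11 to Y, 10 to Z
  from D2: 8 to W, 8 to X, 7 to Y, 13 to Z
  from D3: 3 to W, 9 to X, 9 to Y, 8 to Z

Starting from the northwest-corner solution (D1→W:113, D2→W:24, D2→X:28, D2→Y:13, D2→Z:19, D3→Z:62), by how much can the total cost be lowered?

355

Current plan cost = 113·8 + 24·8 + 28·8 + 13·7 + 19·13 + 62·8 = 2154.
Optimal plan:
  D1 to W: 4 × 8 = 32
  D1 to X: 28 × 4 = 112
  D1 to Z: 81 × 10 = 810
  D2 to W: 71 × 8 = 568
  D2 to Y: 13 × 7 = 91
  D3 to W: 62 × 3 = 186
Optimal cost = 1799.
Saving = 2154 − 1799 = 355.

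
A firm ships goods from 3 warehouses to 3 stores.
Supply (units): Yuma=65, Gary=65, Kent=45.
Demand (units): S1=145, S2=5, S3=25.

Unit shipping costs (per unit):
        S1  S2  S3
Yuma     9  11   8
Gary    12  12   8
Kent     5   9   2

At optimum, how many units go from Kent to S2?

Solving gives:
  Yuma–S1: 65 × 9 = 585
  Gary–S1: 35 × 12 = 420
  Gary–S2: 5 × 12 = 60
  Gary–S3: 25 × 8 = 200
  Kent–S1: 45 × 5 = 225
Total cost = 1490.
The route Kent→S2 is not used.

0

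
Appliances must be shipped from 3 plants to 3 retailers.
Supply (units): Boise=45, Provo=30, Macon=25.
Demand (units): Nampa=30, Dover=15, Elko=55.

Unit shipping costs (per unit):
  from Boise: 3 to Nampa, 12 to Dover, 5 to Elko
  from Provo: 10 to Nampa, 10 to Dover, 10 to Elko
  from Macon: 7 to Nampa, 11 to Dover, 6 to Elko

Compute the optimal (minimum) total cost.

615

An optimal shipping plan:
  Boise to Nampa: 30 × 3 = 90
  Boise to Elko: 15 × 5 = 75
  Provo to Dover: 15 × 10 = 150
  Provo to Elko: 15 × 10 = 150
  Macon to Elko: 25 × 6 = 150
Total = 90 + 75 + 150 + 150 + 150 = 615.
(Supply check: Boise ships 45; Provo ships 30; Macon ships 25.)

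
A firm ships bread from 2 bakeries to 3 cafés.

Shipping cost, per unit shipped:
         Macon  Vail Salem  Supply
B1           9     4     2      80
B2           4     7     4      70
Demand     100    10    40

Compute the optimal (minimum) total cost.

670

One minimum-cost allocation:
  B1 to Macon: 30 × 9 = 270
  B1 to Vail: 10 × 4 = 40
  B1 to Salem: 40 × 2 = 80
  B2 to Macon: 70 × 4 = 280
Total = 270 + 40 + 80 + 280 = 670.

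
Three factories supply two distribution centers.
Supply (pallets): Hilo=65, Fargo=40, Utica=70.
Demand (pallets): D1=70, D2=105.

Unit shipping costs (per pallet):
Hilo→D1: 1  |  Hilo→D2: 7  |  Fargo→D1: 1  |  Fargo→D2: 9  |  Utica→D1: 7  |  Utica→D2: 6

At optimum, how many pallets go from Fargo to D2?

The minimum-cost plan:
  Hilo->D1: 30 × 1 = 30
  Hilo->D2: 35 × 7 = 245
  Fargo->D1: 40 × 1 = 40
  Utica->D2: 70 × 6 = 420
Total cost = 735.
The route Fargo→D2 is not used.

0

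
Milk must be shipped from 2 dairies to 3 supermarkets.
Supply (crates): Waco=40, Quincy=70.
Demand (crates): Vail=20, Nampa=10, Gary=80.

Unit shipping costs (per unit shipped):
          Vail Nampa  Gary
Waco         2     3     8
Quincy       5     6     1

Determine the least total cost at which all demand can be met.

220

Optimal allocation:
  Waco–Vail: 20 × 2 = 40
  Waco–Nampa: 10 × 3 = 30
  Waco–Gary: 10 × 8 = 80
  Quincy–Gary: 70 × 1 = 70
Total = 40 + 30 + 80 + 70 = 220.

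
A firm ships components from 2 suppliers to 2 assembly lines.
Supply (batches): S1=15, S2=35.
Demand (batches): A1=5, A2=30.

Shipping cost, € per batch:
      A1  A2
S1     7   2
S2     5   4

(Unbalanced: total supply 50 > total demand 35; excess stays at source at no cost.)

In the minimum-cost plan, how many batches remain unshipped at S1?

An optimal plan:
  S1 to A2: 15 × €2 = €30
  S2 to A1: 5 × €5 = €25
  S2 to A2: 15 × €4 = €60
Total cost = €115.
S1 ships 15 of its 15, leaving 0.

0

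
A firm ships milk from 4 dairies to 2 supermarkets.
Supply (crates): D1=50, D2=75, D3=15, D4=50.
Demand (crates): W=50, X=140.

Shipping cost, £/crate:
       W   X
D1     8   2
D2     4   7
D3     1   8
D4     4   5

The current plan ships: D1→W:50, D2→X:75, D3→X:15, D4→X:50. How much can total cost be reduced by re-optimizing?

Current plan cost = 50·8 + 75·7 + 15·8 + 50·5 = £1295.
Optimal plan:
  D1→X: 50 crates
  D2→W: 35 crates
  D2→X: 40 crates
  D3→W: 15 crates
  D4→X: 50 crates
Optimal cost = £785.
Saving = 1295 − 785 = £510.

510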